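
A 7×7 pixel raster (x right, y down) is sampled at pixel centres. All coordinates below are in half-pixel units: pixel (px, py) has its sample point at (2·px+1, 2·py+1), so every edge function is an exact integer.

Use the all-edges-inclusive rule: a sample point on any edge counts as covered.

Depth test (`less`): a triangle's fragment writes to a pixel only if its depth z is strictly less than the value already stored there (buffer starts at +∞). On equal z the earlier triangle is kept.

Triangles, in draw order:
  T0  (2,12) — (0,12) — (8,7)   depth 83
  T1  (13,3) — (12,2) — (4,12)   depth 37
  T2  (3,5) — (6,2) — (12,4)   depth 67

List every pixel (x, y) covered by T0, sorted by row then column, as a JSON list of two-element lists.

T0:
  2·area = 10
  edge (2, 12)→(0, 12): d=(-2,0) inclusive
  edge (0, 12)→(8, 7): d=(8,-5) inclusive
  edge (8, 7)→(2, 12): d=(-6,5) inclusive
    (2,4)@(5, 9): e=[6,1,3] → #
    (3,4)@(7, 9): e=[6,11,-7] → ·
    (1,5)@(3, 11): e=[2,7,1] → #
    (2,5)@(5, 11): e=[2,17,-9] → ·
    (1,6)@(3, 13): e=[-2,23,-11] → ·
  covered (2 px):
    · · · · · · ·
    · · · · · · ·
    · · · · · · ·
    · · · · · · ·
    · · # · · · ·
    · # · · · · ·
    · · · · · · ·
T1:
  2·area = 18  (B↔C swapped to make it positive)
  edge (13, 3)→(4, 12): d=(-9,9) inclusive
  edge (4, 12)→(12, 2): d=(8,-10) inclusive
  edge (12, 2)→(13, 3): d=(1,1) inclusive
    (5,0)@(11, 1): e=[36,-18,0] → ·  [on edge]
    (6,1)@(13, 3): e=[0,18,0] → #  [on edge]
    (5,2)@(11, 5): e=[0,14,4] → #  [on edge]
    (6,2)@(13, 5): e=[-18,34,2] → ·
    (4,3)@(9, 7): e=[0,10,8] → #  [on edge]
    (5,3)@(11, 7): e=[-18,30,6] → ·
    (3,4)@(7, 9): e=[0,6,12] → #  [on edge]
    (4,4)@(9, 9): e=[-18,26,10] → ·
    (2,5)@(5, 11): e=[0,2,16] → #  [on edge]
    (3,5)@(7, 11): e=[-18,22,14] → ·
    (1,6)@(3, 13): e=[0,-2,20] → ·  [on edge]
    (2,6)@(5, 13): e=[-18,18,18] → ·
  covered (5 px):
    · · · · · · ·
    · · · · · · #
    · · · · · # ·
    · · · · # · ·
    · · · # · · ·
    · · # · · · ·
    · · · · · · ·
T2:
  2·area = 24
  edge (3, 5)→(6, 2): d=(3,-3) inclusive
  edge (6, 2)→(12, 4): d=(6,2) inclusive
  edge (12, 4)→(3, 5): d=(-9,1) inclusive
    (1,0)@(3, 1): e=[-12,0,36] → ·  [on edge]
    (3,0)@(7, 1): e=[0,-8,32] → ·  [on edge]
    (2,1)@(5, 3): e=[0,8,16] → #  [on edge]
    (3,1)@(7, 3): e=[6,4,14] → #
    (4,1)@(9, 3): e=[12,0,12] → #  [on edge]
    (5,1)@(11, 3): e=[18,-4,10] → ·
    (1,2)@(3, 5): e=[0,24,0] → #  [on edge]
    (2,2)@(5, 5): e=[6,20,-2] → ·
    (3,2)@(7, 5): e=[12,16,-4] → ·
    (4,2)@(9, 5): e=[18,12,-6] → ·
    (0,3)@(1, 7): e=[0,40,-16] → ·  [on edge]
    (1,3)@(3, 7): e=[6,36,-18] → ·
  covered (4 px):
    · · · · · · ·
    · · # # # · ·
    · # · · · · ·
    · · · · · · ·
    · · · · · · ·
    · · · · · · ·
    · · · · · · ·

Final: [[2,4],[1,5]]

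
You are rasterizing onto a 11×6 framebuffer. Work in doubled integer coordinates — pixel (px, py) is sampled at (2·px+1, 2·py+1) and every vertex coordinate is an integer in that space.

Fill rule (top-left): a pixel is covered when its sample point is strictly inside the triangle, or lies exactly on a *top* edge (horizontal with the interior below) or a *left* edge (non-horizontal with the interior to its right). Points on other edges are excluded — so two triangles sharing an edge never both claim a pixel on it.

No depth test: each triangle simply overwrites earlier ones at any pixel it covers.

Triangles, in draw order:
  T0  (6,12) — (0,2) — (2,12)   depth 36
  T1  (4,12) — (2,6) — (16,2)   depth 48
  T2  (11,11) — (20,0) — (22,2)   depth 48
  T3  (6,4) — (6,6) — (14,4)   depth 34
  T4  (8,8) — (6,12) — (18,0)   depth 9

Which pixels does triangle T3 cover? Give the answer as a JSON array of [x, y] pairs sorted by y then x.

T0:
  2·area = 40  (B↔C swapped to make it positive)
  edge (6, 12)→(2, 12): d=(-4,0) right/bottom  bias=-1
  edge (2, 12)→(0, 2): d=(-2,-10) top-left  bias=+0
  edge (0, 2)→(6, 12): d=(6,10) right/bottom  bias=-1
    (0,2)@(1, 5): e=[28,4,8] → #
    (1,2)@(3, 5): e=[28,24,-12] → ·
    (0,3)@(1, 7): e=[20,0,20] → #  [on edge]
    (1,3)@(3, 7): e=[20,20,0] → ·  [on edge]
    (0,4)@(1, 9): e=[12,-4,32] → ·
    (1,4)@(3, 9): e=[12,16,12] → #
    (2,4)@(5, 9): e=[12,36,-8] → ·
    (1,5)@(3, 11): e=[4,12,24] → #
    (2,5)@(5, 11): e=[4,32,4] → #
    (3,5)@(7, 11): e=[4,52,-16] → ·
  covered (5 px):
    · · · · · · · · · · ·
    · · · · · · · · · · ·
    # · · · · · · · · · ·
    # · · · · · · · · · ·
    · # · · · · · · · · ·
    · # # · · · · · · · ·
T1:
  2·area = 92
  edge (4, 12)→(2, 6): d=(-2,-6) top-left  bias=+0
  edge (2, 6)→(16, 2): d=(14,-4) top-left  bias=+0
  edge (16, 2)→(4, 12): d=(-12,10) right/bottom  bias=-1
    (0,1)@(1, 3): e=[0,-46,138] → ·  [on edge]
    (6,1)@(13, 3): e=[72,2,18] → #
    (7,1)@(15, 3): e=[84,10,-2] → ·
    (3,2)@(7, 5): e=[32,6,54] → #
    (4,2)@(9, 5): e=[44,14,34] → #
    (5,2)@(11, 5): e=[56,22,14] → #
    (6,2)@(13, 5): e=[68,30,-6] → ·
    (1,3)@(3, 7): e=[4,18,70] → #
    (2,3)@(5, 7): e=[16,26,50] → #
    (5,3)@(11, 7): e=[52,50,-10] → ·
    (1,4)@(3, 9): e=[0,46,46] → #  [on edge]
    (4,4)@(9, 9): e=[36,70,-14] → ·
  covered (12 px):
    · · · · · · · · · · ·
    · · · · · · # · · · ·
    · · · # # # · · · · ·
    · # # # # · · · · · ·
    · # # # · · · · · · ·
    · · # · · · · · · · ·
T2:
  2·area = 40
  edge (11, 11)→(20, 0): d=(9,-11) top-left  bias=+0
  edge (20, 0)→(22, 2): d=(2,2) right/bottom  bias=-1
  edge (22, 2)→(11, 11): d=(-11,9) right/bottom  bias=-1
    (10,0)@(21, 1): e=[20,0,20] → ·  [on edge]
    (9,1)@(19, 3): e=[16,8,16] → #
    (10,1)@(21, 3): e=[38,4,-2] → ·
    (8,2)@(17, 5): e=[12,16,12] → #
    (9,2)@(19, 5): e=[34,12,-6] → ·
    (7,3)@(15, 7): e=[8,24,8] → #
    (8,3)@(17, 7): e=[30,20,-10] → ·
    (6,4)@(13, 9): e=[4,32,4] → #
    (7,4)@(15, 9): e=[26,28,-14] → ·
    (5,5)@(11, 11): e=[0,40,0] → ·  [on edge]
    (6,5)@(13, 11): e=[22,36,-18] → ·
  covered (4 px):
    · · · · · · · · · · ·
    · · · · · · · · · # ·
    · · · · · · · · # · ·
    · · · · · · · # · · ·
    · · · · · · # · · · ·
    · · · · · · · · · · ·
T3:
  2·area = 16  (B↔C swapped to make it positive)
  edge (6, 4)→(14, 4): d=(8,0) top-left  bias=+0
  edge (14, 4)→(6, 6): d=(-8,2) right/bottom  bias=-1
  edge (6, 6)→(6, 4): d=(0,-2) top-left  bias=+0
    (3,2)@(7, 5): e=[8,6,2] → #
    (4,2)@(9, 5): e=[8,2,6] → #
    (5,2)@(11, 5): e=[8,-2,10] → ·
    (3,3)@(7, 7): e=[24,-10,2] → ·
    (4,3)@(9, 7): e=[24,-14,6] → ·
  covered (2 px):
    · · · · · · · · · · ·
    · · · · · · · · · · ·
    · · · # # · · · · · ·
    · · · · · · · · · · ·
    · · · · · · · · · · ·
    · · · · · · · · · · ·
T4:
  2·area = 24  (B↔C swapped to make it positive)
  edge (8, 8)→(18, 0): d=(10,-8) top-left  bias=+0
  edge (18, 0)→(6, 12): d=(-12,12) right/bottom  bias=-1
  edge (6, 12)→(8, 8): d=(2,-4) top-left  bias=+0
    (8,0)@(17, 1): e=[2,0,22] → ·  [on edge]
    (7,1)@(15, 3): e=[6,0,18] → ·  [on edge]
    (6,2)@(13, 5): e=[10,0,14] → ·  [on edge]
    (5,3)@(11, 7): e=[14,0,10] → ·  [on edge]
    (4,4)@(9, 9): e=[18,0,6] → ·  [on edge]
    (3,5)@(7, 11): e=[22,0,2] → ·  [on edge]
  covered (0 px):
    · · · · · · · · · · ·
    · · · · · · · · · · ·
    · · · · · · · · · · ·
    · · · · · · · · · · ·
    · · · · · · · · · · ·
    · · · · · · · · · · ·

Result: [[3,2],[4,2]]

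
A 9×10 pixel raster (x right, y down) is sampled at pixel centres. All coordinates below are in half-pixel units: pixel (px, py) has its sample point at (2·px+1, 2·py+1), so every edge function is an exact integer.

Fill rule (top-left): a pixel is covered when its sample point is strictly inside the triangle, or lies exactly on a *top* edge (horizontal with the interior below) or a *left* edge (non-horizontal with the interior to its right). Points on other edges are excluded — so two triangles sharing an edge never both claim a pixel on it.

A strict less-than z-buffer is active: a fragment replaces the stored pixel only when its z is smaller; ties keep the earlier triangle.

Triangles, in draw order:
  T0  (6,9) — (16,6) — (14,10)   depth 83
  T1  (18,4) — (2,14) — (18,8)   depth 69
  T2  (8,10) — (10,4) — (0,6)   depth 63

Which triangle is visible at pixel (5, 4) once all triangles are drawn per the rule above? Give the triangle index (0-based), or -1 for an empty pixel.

T0:
  2·area = 34
  edge (6, 9)→(16, 6): d=(10,-3) top-left  bias=+0
  edge (16, 6)→(14, 10): d=(-2,4) right/bottom  bias=-1
  edge (14, 10)→(6, 9): d=(-8,-1) top-left  bias=+0
    (6,3)@(13, 7): e=[1,10,23] → #
    (7,3)@(15, 7): e=[7,2,25] → #
    (8,3)@(17, 7): e=[13,-6,27] → ·
    (3,4)@(7, 9): e=[3,30,1] → #
    (4,4)@(9, 9): e=[9,22,3] → #
    (5,4)@(11, 9): e=[15,14,5] → #
    (7,4)@(15, 9): e=[27,-2,9] → ·
    (3,5)@(7, 11): e=[23,26,-15] → ·
    (4,5)@(9, 11): e=[29,18,-13] → ·
    (5,5)@(11, 11): e=[35,10,-11] → ·
    (6,5)@(13, 11): e=[41,2,-9] → ·
  covered (6 px):
    · · · · · · · · ·
    · · · · · · · · ·
    · · · · · · · · ·
    · · · · · · # # ·
    · · · # # # # · ·
    · · · · · · · · ·
    · · · · · · · · ·
    · · · · · · · · ·
    · · · · · · · · ·
    · · · · · · · · ·
T1:
  2·area = 64  (B↔C swapped to make it positive)
  edge (18, 4)→(18, 8): d=(0,4) right/bottom  bias=-1
  edge (18, 8)→(2, 14): d=(-16,6) right/bottom  bias=-1
  edge (2, 14)→(18, 4): d=(16,-10) top-left  bias=+0
    (8,2)@(17, 5): e=[4,54,6] → #
    (7,3)@(15, 7): e=[12,34,18] → #
    (5,4)@(11, 9): e=[28,26,10] → #
    (6,4)@(13, 9): e=[20,14,30] → #
    (8,4)@(17, 9): e=[4,-10,70] → ·
    (3,5)@(7, 11): e=[44,18,2] → #
    (4,5)@(9, 11): e=[36,6,22] → #
    (5,5)@(11, 11): e=[28,-6,42] → ·
    (6,5)@(13, 11): e=[20,-18,62] → ·
    (7,5)@(15, 11): e=[12,-30,82] → ·
    (3,6)@(7, 13): e=[44,-14,34] → ·
    (4,6)@(9, 13): e=[36,-26,54] → ·
  covered (8 px):
    · · · · · · · · ·
    · · · · · · · · ·
    · · · · · · · · #
    · · · · · · · # #
    · · · · · # # # ·
    · · · # # · · · ·
    · · · · · · · · ·
    · · · · · · · · ·
    · · · · · · · · ·
    · · · · · · · · ·
T2:
  2·area = 56  (B↔C swapped to make it positive)
  edge (8, 10)→(0, 6): d=(-8,-4) top-left  bias=+0
  edge (0, 6)→(10, 4): d=(10,-2) top-left  bias=+0
  edge (10, 4)→(8, 10): d=(-2,6) right/bottom  bias=-1
    (5,0)@(11, 1): e=[84,-28,0] → ·  [on edge]
    (7,1)@(15, 3): e=[84,0,-28] → ·  [on edge]
    (2,2)@(5, 5): e=[28,0,28] → #  [on edge]
    (3,2)@(7, 5): e=[36,4,16] → #
    (4,2)@(9, 5): e=[44,8,4] → #
    (5,2)@(11, 5): e=[52,12,-8] → ·
    (1,3)@(3, 7): e=[4,16,36] → #
    (4,3)@(9, 7): e=[28,28,0] → ·  [on edge]
    (1,4)@(3, 9): e=[-12,36,32] → ·
    (2,4)@(5, 9): e=[-4,40,20] → ·
    (3,4)@(7, 9): e=[4,44,8] → #
    (4,4)@(9, 9): e=[12,48,-4] → ·
    (3,6)@(7, 13): e=[-28,84,0] → ·  [on edge]
    (2,9)@(5, 19): e=[-84,140,0] → ·  [on edge]
  covered (7 px):
    · · · · · · · · ·
    · · · · · · · · ·
    · · # # # · · · ·
    · # # # · · · · ·
    · · · # · · · · ·
    · · · · · · · · ·
    · · · · · · · · ·
    · · · · · · · · ·
    · · · · · · · · ·
    · · · · · · · · ·

Z-buffer (winner per pixel, '.' = empty):
  . . . . . . . . .
  . . . . . . . . .
  . . 2 2 2 . . . 1
  . 2 2 2 . . 0 1 1
  . . . 2 0 1 1 1 .
  . . . 1 1 . . . .
  . . . . . . . . .
  . . . . . . . . .
  . . . . . . . . .
  . . . . . . . . .

Answer: 1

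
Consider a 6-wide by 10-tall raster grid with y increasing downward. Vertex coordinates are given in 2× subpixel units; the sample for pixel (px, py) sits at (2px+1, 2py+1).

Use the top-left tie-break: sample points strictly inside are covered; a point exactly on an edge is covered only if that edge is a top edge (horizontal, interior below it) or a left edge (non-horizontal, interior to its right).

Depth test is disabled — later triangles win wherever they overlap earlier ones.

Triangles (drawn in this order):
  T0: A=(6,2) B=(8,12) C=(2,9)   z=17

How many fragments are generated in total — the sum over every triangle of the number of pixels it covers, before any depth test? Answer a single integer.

T0:
  2·area = 54
  edge (6, 2)→(8, 12): d=(2,10) right/bottom  bias=-1
  edge (8, 12)→(2, 9): d=(-6,-3) top-left  bias=+0
  edge (2, 9)→(6, 2): d=(4,-7) top-left  bias=+0
    (2,2)@(5, 5): e=[16,33,5] → X
    (3,2)@(7, 5): e=[-4,39,19] → .
    (2,3)@(5, 7): e=[20,21,13] → X
    (3,3)@(7, 7): e=[0,27,27] → .  [on edge]
    (1,4)@(3, 9): e=[44,3,7] → X
    (3,4)@(7, 9): e=[4,15,35] → X
    (4,4)@(9, 9): e=[-16,21,49] → .
    (1,5)@(3, 11): e=[48,-9,15] → .
    (2,5)@(5, 11): e=[28,-3,29] → .
    (3,5)@(7, 11): e=[8,3,43] → X
    (4,5)@(9, 11): e=[-12,9,57] → .
    (3,6)@(7, 13): e=[12,-9,51] → .
    (4,8)@(9, 17): e=[0,-27,81] → .  [on edge]
  covered (6 px):
    . . . . . .
    . . . . . .
    . . X . . .
    . . X . . .
    . X X X . .
    . . . X . .
    . . . . . .
    . . . . . .
    . . . . . .
    . . . . . .

Final: 6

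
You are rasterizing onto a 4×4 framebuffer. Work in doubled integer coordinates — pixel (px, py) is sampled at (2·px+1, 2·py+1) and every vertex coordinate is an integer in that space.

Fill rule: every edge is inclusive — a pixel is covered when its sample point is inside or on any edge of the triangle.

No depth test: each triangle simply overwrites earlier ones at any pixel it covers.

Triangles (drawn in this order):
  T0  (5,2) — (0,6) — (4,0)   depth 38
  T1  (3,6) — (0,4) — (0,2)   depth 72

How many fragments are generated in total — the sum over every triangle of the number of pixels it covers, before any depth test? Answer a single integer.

T0:
  2·area = 14
  edge (5, 2)→(0, 6): d=(-5,4) inclusive
  edge (0, 6)→(4, 0): d=(4,-6) inclusive
  edge (4, 0)→(5, 2): d=(1,2) inclusive
    (1,1)@(3, 3): e=[3,6,5] → █
    (2,1)@(5, 3): e=[-5,18,1] → ·
    (0,2)@(1, 5): e=[1,2,11] → █
    (1,2)@(3, 5): e=[-7,14,7] → ·
    (0,3)@(1, 7): e=[-9,10,13] → ·
  covered (2 px):
    · · · ·
    · █ · ·
    █ · · ·
    · · · ·
T1:
  2·area = 6
  edge (3, 6)→(0, 4): d=(-3,-2) inclusive
  edge (0, 4)→(0, 2): d=(0,-2) inclusive
  edge (0, 2)→(3, 6): d=(3,4) inclusive
  covered (0 px):
    · · · ·
    · · · ·
    · · · ·
    · · · ·

Final: 2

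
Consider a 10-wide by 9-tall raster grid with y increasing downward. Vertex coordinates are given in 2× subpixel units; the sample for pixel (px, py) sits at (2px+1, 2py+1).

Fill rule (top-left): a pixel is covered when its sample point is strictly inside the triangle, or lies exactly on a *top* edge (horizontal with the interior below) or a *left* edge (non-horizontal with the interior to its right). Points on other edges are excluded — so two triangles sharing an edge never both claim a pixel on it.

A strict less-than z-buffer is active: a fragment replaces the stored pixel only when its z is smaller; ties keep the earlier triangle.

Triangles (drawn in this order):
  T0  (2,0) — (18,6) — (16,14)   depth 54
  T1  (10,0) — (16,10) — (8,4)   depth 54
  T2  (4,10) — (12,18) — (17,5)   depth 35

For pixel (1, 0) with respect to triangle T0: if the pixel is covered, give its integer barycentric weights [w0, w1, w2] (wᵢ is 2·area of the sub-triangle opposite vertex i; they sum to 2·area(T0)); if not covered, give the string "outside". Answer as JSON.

T0:
  2·area = 140
  edge (2, 0)→(18, 6): d=(16,6) right/bottom  bias=-1
  edge (18, 6)→(16, 14): d=(-2,8) right/bottom  bias=-1
  edge (16, 14)→(2, 0): d=(-14,-14) top-left  bias=+0
    (1,0)@(3, 1): e=[10,130,0] → █  [on edge]
    (2,0)@(5, 1): e=[-2,114,28] → ·
    (1,1)@(3, 3): e=[42,126,-28] → ·
    (2,1)@(5, 3): e=[30,110,0] → █  [on edge]
    (3,1)@(7, 3): e=[18,94,28] → █
    (4,1)@(9, 3): e=[6,78,56] → █
    (5,1)@(11, 3): e=[-6,62,84] → ·
    (2,2)@(5, 5): e=[62,106,-28] → ·
    (3,2)@(7, 5): e=[50,90,0] → █  [on edge]
    (5,2)@(11, 5): e=[26,58,56] → █
    (6,2)@(13, 5): e=[14,42,84] → █
    (7,2)@(15, 5): e=[2,26,112] → █
    (4,3)@(9, 7): e=[70,70,0] → █  [on edge]
    (5,4)@(11, 9): e=[90,50,0] → █  [on edge]
    (6,5)@(13, 11): e=[110,30,0] → █  [on edge]
    (7,6)@(15, 13): e=[130,10,0] → █  [on edge]
    (8,7)@(17, 15): e=[150,-10,0] → ·  [on edge]
    (9,8)@(19, 17): e=[170,-30,0] → ·  [on edge]
  covered (21 px):
    · █ · · · · · · · ·
    · · █ █ █ · · · · ·
    · · · █ █ █ █ █ · ·
    · · · · █ █ █ █ █ ·
    · · · · · █ █ █ █ ·
    · · · · · · █ █ · ·
    · · · · · · · █ · ·
    · · · · · · · · · ·
    · · · · · · · · · ·
T1:
  2·area = 44
  edge (10, 0)→(16, 10): d=(6,10) right/bottom  bias=-1
  edge (16, 10)→(8, 4): d=(-8,-6) top-left  bias=+0
  edge (8, 4)→(10, 0): d=(2,-4) top-left  bias=+0
    (4,1)@(9, 3): e=[28,14,2] → █
    (5,1)@(11, 3): e=[8,26,10] → █
    (6,1)@(13, 3): e=[-12,38,18] → ·
    (4,2)@(9, 5): e=[40,-2,6] → ·
    (5,2)@(11, 5): e=[20,10,14] → █
    (6,2)@(13, 5): e=[0,22,22] → ·  [on edge]
    (5,3)@(11, 7): e=[32,-6,18] → ·
    (6,3)@(13, 7): e=[12,6,26] → █
    (7,3)@(15, 7): e=[-8,18,34] → ·
    (6,4)@(13, 9): e=[24,-10,30] → ·
    (7,4)@(15, 9): e=[4,2,38] → █
    (8,4)@(17, 9): e=[-16,14,46] → ·
    (9,7)@(19, 15): e=[0,-22,66] → ·  [on edge]
  covered (5 px):
    · · · · · · · · · ·
    · · · · █ █ · · · ·
    · · · · · █ · · · ·
    · · · · · · █ · · ·
    · · · · · · · █ · ·
    · · · · · · · · · ·
    · · · · · · · · · ·
    · · · · · · · · · ·
    · · · · · · · · · ·
T2:
  2·area = 144  (B↔C swapped to make it positive)
  edge (4, 10)→(17, 5): d=(13,-5) top-left  bias=+0
  edge (17, 5)→(12, 18): d=(-5,13) right/bottom  bias=-1
  edge (12, 18)→(4, 10): d=(-8,-8) top-left  bias=+0
    (8,2)@(17, 5): e=[0,0,144] → ·  [on edge]
    (0,3)@(1, 7): e=[-54,198,0] → ·  [on edge]
    (6,3)@(13, 7): e=[6,42,96] → █
    (7,3)@(15, 7): e=[16,16,112] → █
    (8,3)@(17, 7): e=[26,-10,128] → ·
    (1,4)@(3, 9): e=[-18,162,0] → ·  [on edge]
    (3,4)@(7, 9): e=[2,110,32] → █
    (4,4)@(9, 9): e=[12,84,48] → █
    (5,4)@(11, 9): e=[22,58,64] → █
    (8,4)@(17, 9): e=[52,-20,112] → ·
    (2,5)@(5, 11): e=[18,126,0] → █  [on edge]
    (7,5)@(15, 11): e=[68,-4,80] → ·
    (3,6)@(7, 13): e=[54,90,0] → █  [on edge]
    (4,7)@(9, 15): e=[90,54,0] → █  [on edge]
    (5,8)@(11, 17): e=[126,18,0] → █  [on edge]
  covered (20 px):
    · · · · · · · · · ·
    · · · · · · · · · ·
    · · · · · · · · · ·
    · · · · · · █ █ · ·
    · · · █ █ █ █ █ · ·
    · · █ █ █ █ █ · · ·
    · · · █ █ █ █ · · ·
    · · · · █ █ █ · · ·
    · · · · · █ · · · ·

Result: [130,0,10]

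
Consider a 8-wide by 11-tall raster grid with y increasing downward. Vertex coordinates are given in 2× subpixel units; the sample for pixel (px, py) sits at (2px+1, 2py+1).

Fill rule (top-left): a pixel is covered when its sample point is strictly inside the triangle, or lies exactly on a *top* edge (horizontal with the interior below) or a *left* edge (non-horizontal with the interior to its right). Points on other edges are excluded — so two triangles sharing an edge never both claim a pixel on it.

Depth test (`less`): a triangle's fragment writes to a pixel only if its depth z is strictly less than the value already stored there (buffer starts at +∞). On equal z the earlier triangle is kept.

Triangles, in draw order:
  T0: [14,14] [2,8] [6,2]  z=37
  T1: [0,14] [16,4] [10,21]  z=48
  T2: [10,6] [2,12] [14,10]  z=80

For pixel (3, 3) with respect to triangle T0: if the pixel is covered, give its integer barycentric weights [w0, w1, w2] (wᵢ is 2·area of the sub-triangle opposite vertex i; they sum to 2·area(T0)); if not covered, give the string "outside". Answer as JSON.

T0:
  2·area = 96
  edge (14, 14)→(2, 8): d=(-12,-6) top-left  bias=+0
  edge (2, 8)→(6, 2): d=(4,-6) top-left  bias=+0
  edge (6, 2)→(14, 14): d=(8,12) right/bottom  bias=-1
    (2,2)@(5, 5): e=[54,6,36] → #
    (3,2)@(7, 5): e=[66,18,12] → #
    (4,2)@(9, 5): e=[78,30,-12] → ·
    (1,3)@(3, 7): e=[18,2,76] → #
    (4,3)@(9, 7): e=[54,38,4] → #
    (5,3)@(11, 7): e=[66,50,-20] → ·
    (1,4)@(3, 9): e=[-6,10,92] → ·
    (2,4)@(5, 9): e=[6,22,68] → #
    (5,4)@(11, 9): e=[42,58,-4] → ·
    (2,5)@(5, 11): e=[-18,30,84] → ·
    (3,5)@(7, 11): e=[-6,42,60] → ·
    (4,5)@(9, 11): e=[6,54,36] → #
  covered (12 px):
    · · · · · · · ·
    · · · · · · · ·
    · · # # · · · ·
    · # # # # · · ·
    · · # # # · · ·
    · · · · # # · ·
    · · · · · · # ·
    · · · · · · · ·
    · · · · · · · ·
    · · · · · · · ·
    · · · · · · · ·
T1:
  2·area = 212
  edge (0, 14)→(16, 4): d=(16,-10) top-left  bias=+0
  edge (16, 4)→(10, 21): d=(-6,17) right/bottom  bias=-1
  edge (10, 21)→(0, 14): d=(-10,-7) top-left  bias=+0
    (7,2)@(15, 5): e=[6,11,195] → #
    (6,3)@(13, 7): e=[18,33,161] → #
    (7,3)@(15, 7): e=[38,-1,175] → ·
    (4,4)@(9, 9): e=[10,89,113] → #
    (5,4)@(11, 9): e=[30,55,127] → #
    (7,4)@(15, 9): e=[70,-13,155] → ·
    (2,5)@(5, 11): e=[2,145,65] → #
    (3,5)@(7, 11): e=[22,111,79] → #
    (7,5)@(15, 11): e=[102,-25,135] → ·
    (1,6)@(3, 13): e=[14,167,31] → #
    (6,6)@(13, 13): e=[114,-3,101] → ·
    (1,7)@(3, 15): e=[46,155,11] → #
  covered (25 px):
    · · · · · · · ·
    · · · · · · · ·
    · · · · · · · #
    · · · · · · # ·
    · · · · # # # ·
    · · # # # # # ·
    · # # # # # · ·
    · # # # # # · ·
    · · # # # # · ·
    · · · · # · · ·
    · · · · · · · ·
T2:
  2·area = 56  (B↔C swapped to make it positive)
  edge (10, 6)→(14, 10): d=(4,4) right/bottom  bias=-1
  edge (14, 10)→(2, 12): d=(-12,2) right/bottom  bias=-1
  edge (2, 12)→(10, 6): d=(8,-6) top-left  bias=+0
    (2,0)@(5, 1): e=[0,126,-70] → ·  [on edge]
    (3,1)@(7, 3): e=[0,98,-42] → ·  [on edge]
    (4,2)@(9, 5): e=[0,70,-14] → ·  [on edge]
    (4,3)@(9, 7): e=[8,46,2] → #
    (5,3)@(11, 7): e=[0,42,14] → ·  [on edge]
    (3,4)@(7, 9): e=[24,26,6] → #
    (5,4)@(11, 9): e=[8,18,30] → #
    (6,4)@(13, 9): e=[0,14,42] → ·  [on edge]
    (2,5)@(5, 11): e=[40,6,10] → #
    (4,5)@(9, 11): e=[24,-2,34] → ·
    (5,5)@(11, 11): e=[16,-6,46] → ·
    (7,5)@(15, 11): e=[0,-14,70] → ·  [on edge]
  covered (6 px):
    · · · · · · · ·
    · · · · · · · ·
    · · · · · · · ·
    · · · · # · · ·
    · · · # # # · ·
    · · # # · · · ·
    · · · · · · · ·
    · · · · · · · ·
    · · · · · · · ·
    · · · · · · · ·
    · · · · · · · ·

Final: [26,28,42]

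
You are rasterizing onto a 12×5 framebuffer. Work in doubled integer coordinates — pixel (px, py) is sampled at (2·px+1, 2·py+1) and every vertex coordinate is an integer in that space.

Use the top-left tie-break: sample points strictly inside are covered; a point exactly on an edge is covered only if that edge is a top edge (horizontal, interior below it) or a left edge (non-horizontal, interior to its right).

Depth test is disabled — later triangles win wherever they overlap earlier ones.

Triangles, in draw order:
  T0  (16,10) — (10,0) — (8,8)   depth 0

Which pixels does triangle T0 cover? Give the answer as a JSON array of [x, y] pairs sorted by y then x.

T0:
  2·area = 68  (B↔C swapped to make it positive)
  edge (16, 10)→(8, 8): d=(-8,-2) top-left  bias=+0
  edge (8, 8)→(10, 0): d=(2,-8) top-left  bias=+0
  edge (10, 0)→(16, 10): d=(6,10) right/bottom  bias=-1
    (5,1)@(11, 3): e=[46,14,8] → #
    (6,1)@(13, 3): e=[50,30,-12] → ·
    (4,2)@(9, 5): e=[26,2,40] → #
    (6,2)@(13, 5): e=[34,34,0] → ·  [on edge]
    (4,3)@(9, 7): e=[10,6,52] → #
    (6,3)@(13, 7): e=[18,38,12] → #
    (7,3)@(15, 7): e=[22,54,-8] → ·
    (4,4)@(9, 9): e=[-6,10,64] → ·
    (5,4)@(11, 9): e=[-2,26,44] → ·
    (6,4)@(13, 9): e=[2,42,24] → #
    (7,4)@(15, 9): e=[6,58,4] → #
    (8,4)@(17, 9): e=[10,74,-16] → ·
  covered (8 px):
    · · · · · · · · · · · ·
    · · · · · # · · · · · ·
    · · · · # # · · · · · ·
    · · · · # # # · · · · ·
    · · · · · · # # · · · ·

Final: [[5,1],[4,2],[5,2],[4,3],[5,3],[6,3],[6,4],[7,4]]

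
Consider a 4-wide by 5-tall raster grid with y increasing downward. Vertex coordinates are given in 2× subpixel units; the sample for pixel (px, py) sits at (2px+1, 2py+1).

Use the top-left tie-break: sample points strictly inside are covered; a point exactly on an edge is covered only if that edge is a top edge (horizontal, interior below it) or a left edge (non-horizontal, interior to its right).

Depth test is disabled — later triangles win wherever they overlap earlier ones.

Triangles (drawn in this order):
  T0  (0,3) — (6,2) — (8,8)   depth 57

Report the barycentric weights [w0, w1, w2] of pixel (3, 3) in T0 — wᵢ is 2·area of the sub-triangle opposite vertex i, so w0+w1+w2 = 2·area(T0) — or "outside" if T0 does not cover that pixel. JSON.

T0:
  2·area = 38
  edge (0, 3)→(6, 2): d=(6,-1) top-left  bias=+0
  edge (6, 2)→(8, 8): d=(2,6) right/bottom  bias=-1
  edge (8, 8)→(0, 3): d=(-8,-5) top-left  bias=+0
    (0,1)@(1, 3): e=[1,32,5] → █
    (1,1)@(3, 3): e=[3,20,15] → █
    (2,1)@(5, 3): e=[5,8,25] → █
    (3,1)@(7, 3): e=[7,-4,35] → ·
    (0,2)@(1, 5): e=[13,36,-11] → ·
    (1,2)@(3, 5): e=[15,24,-1] → ·
    (2,2)@(5, 5): e=[17,12,9] → █
    (3,2)@(7, 5): e=[19,0,19] → ·  [on edge]
    (2,3)@(5, 7): e=[29,16,-7] → ·
    (3,3)@(7, 7): e=[31,4,3] → █
    (3,4)@(7, 9): e=[43,8,-13] → ·
  covered (5 px):
    · · · ·
    █ █ █ ·
    · · █ ·
    · · · █
    · · · ·

Final: [4,3,31]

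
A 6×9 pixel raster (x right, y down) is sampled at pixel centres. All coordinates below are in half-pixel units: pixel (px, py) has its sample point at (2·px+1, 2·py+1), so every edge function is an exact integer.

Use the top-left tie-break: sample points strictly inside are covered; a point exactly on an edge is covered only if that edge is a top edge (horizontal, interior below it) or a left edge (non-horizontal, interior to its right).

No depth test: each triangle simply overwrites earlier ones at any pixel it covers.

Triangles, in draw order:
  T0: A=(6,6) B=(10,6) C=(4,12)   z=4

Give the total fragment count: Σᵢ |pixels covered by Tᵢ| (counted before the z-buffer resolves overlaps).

T0:
  2·area = 24
  edge (6, 6)→(10, 6): d=(4,0) top-left  bias=+0
  edge (10, 6)→(4, 12): d=(-6,6) right/bottom  bias=-1
  edge (4, 12)→(6, 6): d=(2,-6) top-left  bias=+0
    (3,1)@(7, 3): e=[-12,36,0] → ·  [on edge]
    (5,2)@(11, 5): e=[-4,0,28] → ·  [on edge]
    (3,3)@(7, 7): e=[4,12,8] → #
    (4,3)@(9, 7): e=[4,0,20] → ·  [on edge]
    (2,4)@(5, 9): e=[12,12,0] → #  [on edge]
    (3,4)@(7, 9): e=[12,0,12] → ·  [on edge]
    (2,5)@(5, 11): e=[20,0,4] → ·  [on edge]
    (1,6)@(3, 13): e=[28,0,-4] → ·  [on edge]
    (0,7)@(1, 15): e=[36,0,-12] → ·  [on edge]
    (1,7)@(3, 15): e=[36,-12,0] → ·  [on edge]
  covered (2 px):
    · · · · · ·
    · · · · · ·
    · · · · · ·
    · · · # · ·
    · · # · · ·
    · · · · · ·
    · · · · · ·
    · · · · · ·
    · · · · · ·

Result: 2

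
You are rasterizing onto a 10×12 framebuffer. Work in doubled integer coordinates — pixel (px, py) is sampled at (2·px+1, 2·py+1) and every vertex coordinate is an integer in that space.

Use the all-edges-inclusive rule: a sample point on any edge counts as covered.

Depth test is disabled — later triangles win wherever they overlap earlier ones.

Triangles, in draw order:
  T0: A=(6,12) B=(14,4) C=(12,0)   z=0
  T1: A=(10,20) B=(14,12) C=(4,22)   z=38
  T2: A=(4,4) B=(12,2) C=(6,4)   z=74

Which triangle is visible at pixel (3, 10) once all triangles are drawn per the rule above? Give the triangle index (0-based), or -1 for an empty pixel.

T0:
  2·area = 48  (B↔C swapped to make it positive)
  edge (6, 12)→(12, 0): d=(6,-12) inclusive
  edge (12, 0)→(14, 4): d=(2,4) inclusive
  edge (14, 4)→(6, 12): d=(-8,8) inclusive
    (8,0)@(17, 1): e=[66,-18,0] → ·  [on edge]
    (5,1)@(11, 3): e=[6,10,32] → #
    (6,1)@(13, 3): e=[30,2,16] → #
    (7,1)@(15, 3): e=[54,-6,0] → ·  [on edge]
    (5,2)@(11, 5): e=[18,14,16] → #
    (6,2)@(13, 5): e=[42,6,0] → #  [on edge]
    (7,2)@(15, 5): e=[66,-2,-16] → ·
    (4,3)@(9, 7): e=[6,26,16] → #
    (5,3)@(11, 7): e=[30,18,0] → #  [on edge]
    (6,3)@(13, 7): e=[54,10,-16] → ·
    (4,4)@(9, 9): e=[18,30,0] → #  [on edge]
    (5,4)@(11, 9): e=[42,22,-16] → ·
    (3,5)@(7, 11): e=[6,42,0] → #  [on edge]
    (2,6)@(5, 13): e=[-6,54,0] → ·  [on edge]
    (1,7)@(3, 15): e=[-18,66,0] → ·  [on edge]
    (0,8)@(1, 17): e=[-30,78,0] → ·  [on edge]
  covered (8 px):
    · · · · · · · · · ·
    · · · · · # # · · ·
    · · · · · # # · · ·
    · · · · # # · · · ·
    · · · · # · · · · ·
    · · · # · · · · · ·
    · · · · · · · · · ·
    · · · · · · · · · ·
    · · · · · · · · · ·
    · · · · · · · · · ·
    · · · · · · · · · ·
    · · · · · · · · · ·
T1:
  2·area = 40  (B↔C swapped to make it positive)
  edge (10, 20)→(4, 22): d=(-6,2) inclusive
  edge (4, 22)→(14, 12): d=(10,-10) inclusive
  edge (14, 12)→(10, 20): d=(-4,8) inclusive
    (9,3)@(19, 7): e=[60,0,-20] → ·  [on edge]
    (8,4)@(17, 9): e=[52,0,-12] → ·  [on edge]
    (7,5)@(15, 11): e=[44,0,-4] → ·  [on edge]
    (6,6)@(13, 13): e=[36,0,4] → #  [on edge]
    (7,6)@(15, 13): e=[32,20,-12] → ·
    (5,7)@(11, 15): e=[28,0,12] → #  [on edge]
    (6,7)@(13, 15): e=[24,20,-4] → ·
    (4,8)@(9, 17): e=[20,0,20] → #  [on edge]
    (6,8)@(13, 17): e=[12,40,-12] → ·
    (9,8)@(19, 17): e=[0,100,-60] → ·  [on edge]
    (3,9)@(7, 19): e=[12,0,28] → #  [on edge]
    (5,9)@(11, 19): e=[4,40,-4] → ·
    (6,9)@(13, 19): e=[0,60,-20] → ·  [on edge]
    (2,10)@(5, 21): e=[4,0,36] → #  [on edge]
    (3,10)@(7, 21): e=[0,20,20] → #  [on edge]
    (0,11)@(1, 23): e=[0,-20,60] → ·  [on edge]
    (1,11)@(3, 23): e=[-4,0,44] → ·  [on edge]
  covered (8 px):
    · · · · · · · · · ·
    · · · · · · · · · ·
    · · · · · · · · · ·
    · · · · · · · · · ·
    · · · · · · · · · ·
    · · · · · · · · · ·
    · · · · · · # · · ·
    · · · · · # · · · ·
    · · · · # # · · · ·
    · · · # # · · · · ·
    · · # # · · · · · ·
    · · · · · · · · · ·
T2:
  2·area = 4
  edge (4, 4)→(12, 2): d=(8,-2) inclusive
  edge (12, 2)→(6, 4): d=(-6,2) inclusive
  edge (6, 4)→(4, 4): d=(-2,0) inclusive
    (7,0)@(15, 1): e=[-2,0,6] → ·  [on edge]
    (4,1)@(9, 3): e=[2,0,2] → #  [on edge]
    (5,1)@(11, 3): e=[6,-4,2] → ·
    (1,2)@(3, 5): e=[6,0,-2] → ·  [on edge]
    (4,2)@(9, 5): e=[18,-12,-2] → ·
  covered (1 px):
    · · · · · · · · · ·
    · · · · # · · · · ·
    · · · · · · · · · ·
    · · · · · · · · · ·
    · · · · · · · · · ·
    · · · · · · · · · ·
    · · · · · · · · · ·
    · · · · · · · · · ·
    · · · · · · · · · ·
    · · · · · · · · · ·
    · · · · · · · · · ·
    · · · · · · · · · ·

Z-buffer (winner per pixel, '.' = empty):
  . . . . . . . . . .
  . . . . 2 0 0 . . .
  . . . . . 0 0 . . .
  . . . . 0 0 . . . .
  . . . . 0 . . . . .
  . . . 0 . . . . . .
  . . . . . . 1 . . .
  . . . . . 1 . . . .
  . . . . 1 1 . . . .
  . . . 1 1 . . . . .
  . . 1 1 . . . . . .
  . . . . . . . . . .

Final: 1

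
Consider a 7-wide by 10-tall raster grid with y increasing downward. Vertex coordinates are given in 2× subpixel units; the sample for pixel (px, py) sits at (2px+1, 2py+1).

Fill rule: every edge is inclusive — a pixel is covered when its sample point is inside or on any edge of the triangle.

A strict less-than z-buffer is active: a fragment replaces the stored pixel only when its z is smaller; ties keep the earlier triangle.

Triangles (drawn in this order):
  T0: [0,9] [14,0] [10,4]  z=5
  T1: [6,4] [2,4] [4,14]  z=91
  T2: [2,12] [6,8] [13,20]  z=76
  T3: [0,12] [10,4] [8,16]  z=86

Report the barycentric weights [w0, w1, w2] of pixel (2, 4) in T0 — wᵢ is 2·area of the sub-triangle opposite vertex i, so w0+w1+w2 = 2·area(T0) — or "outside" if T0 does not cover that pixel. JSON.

T0:
  2·area = 20
  edge (0, 9)→(14, 0): d=(14,-9) inclusive
  edge (14, 0)→(10, 4): d=(-4,4) inclusive
  edge (10, 4)→(0, 9): d=(-10,5) inclusive
    (6,0)@(13, 1): e=[5,0,15] → X  [on edge]
    (5,1)@(11, 3): e=[15,0,5] → X  [on edge]
    (6,1)@(13, 3): e=[33,-8,-5] → .
    (3,2)@(7, 5): e=[7,8,5] → X
    (4,2)@(9, 5): e=[25,0,-5] → .  [on edge]
    (5,2)@(11, 5): e=[43,-8,-15] → .
    (3,3)@(7, 7): e=[35,0,-15] → .  [on edge]
    (2,4)@(5, 9): e=[45,0,-25] → .  [on edge]
    (1,5)@(3, 11): e=[55,0,-35] → .  [on edge]
    (0,6)@(1, 13): e=[65,0,-45] → .  [on edge]
  covered (3 px):
    . . . . . . X
    . . . . . X .
    . . . X . . .
    . . . . . . .
    . . . . . . .
    . . . . . . .
    . . . . . . .
    . . . . . . .
    . . . . . . .
    . . . . . . .
T1:
  2·area = 40  (B↔C swapped to make it positive)
  edge (6, 4)→(4, 14): d=(-2,10) inclusive
  edge (4, 14)→(2, 4): d=(-2,-10) inclusive
  edge (2, 4)→(6, 4): d=(4,0) inclusive
    (1,2)@(3, 5): e=[28,8,4] → X
    (2,2)@(5, 5): e=[8,28,4] → X
    (3,2)@(7, 5): e=[-12,48,4] → .
    (1,3)@(3, 7): e=[24,4,12] → X
    (3,3)@(7, 7): e=[-16,44,12] → .
    (1,4)@(3, 9): e=[20,0,20] → X  [on edge]
    (2,4)@(5, 9): e=[0,20,20] → X  [on edge]
    (3,4)@(7, 9): e=[-20,40,20] → .
    (1,5)@(3, 11): e=[16,-4,28] → .
    (2,5)@(5, 11): e=[-4,16,28] → .
    (1,9)@(3, 19): e=[0,-20,60] → .  [on edge]
    (2,9)@(5, 19): e=[-20,0,60] → .  [on edge]
  covered (6 px):
    . . . . . . .
    . . . . . . .
    . X X . . . .
    . X X . . . .
    . X X . . . .
    . . . . . . .
    . . . . . . .
    . . . . . . .
    . . . . . . .
    . . . . . . .
T2:
  2·area = 76
  edge (2, 12)→(6, 8): d=(4,-4) inclusive
  edge (6, 8)→(13, 20): d=(7,12) inclusive
  edge (13, 20)→(2, 12): d=(-11,-8) inclusive
    (6,0)@(13, 1): e=[0,-133,209] → .  [on edge]
    (5,1)@(11, 3): e=[0,-95,171] → .  [on edge]
    (4,2)@(9, 5): e=[0,-57,133] → .  [on edge]
    (3,3)@(7, 7): e=[0,-19,95] → .  [on edge]
    (2,4)@(5, 9): e=[0,19,57] → X  [on edge]
    (3,4)@(7, 9): e=[8,-5,73] → .
    (1,5)@(3, 11): e=[0,57,19] → X  [on edge]
    (3,5)@(7, 11): e=[16,9,51] → X
    (4,5)@(9, 11): e=[24,-15,67] → .
    (0,6)@(1, 13): e=[0,95,-19] → .  [on edge]
    (1,6)@(3, 13): e=[8,71,-3] → .
    (2,6)@(5, 13): e=[16,47,13] → X
  covered (10 px):
    . . . . . . .
    . . . . . . .
    . . . . . . .
    . . . . . . .
    . . X . . . .
    . X X X . . .
    . . X X . . .
    . . . X X . .
    . . . . X X .
    . . . . . . .
T3:
  2·area = 104
  edge (0, 12)→(10, 4): d=(10,-8) inclusive
  edge (10, 4)→(8, 16): d=(-2,12) inclusive
  edge (8, 16)→(0, 12): d=(-8,-4) inclusive
    (4,2)@(9, 5): e=[2,10,92] → X
    (5,2)@(11, 5): e=[18,-14,100] → .
    (3,3)@(7, 7): e=[6,30,68] → X
    (5,3)@(11, 7): e=[38,-18,84] → .
    (2,4)@(5, 9): e=[10,50,44] → X
    (5,4)@(11, 9): e=[58,-22,68] → .
    (1,5)@(3, 11): e=[14,70,20] → X
    (4,5)@(9, 11): e=[62,-2,44] → .
    (1,6)@(3, 13): e=[34,66,4] → X
    (4,6)@(9, 13): e=[82,-6,28] → .
    (1,7)@(3, 15): e=[54,62,-12] → .
    (2,7)@(5, 15): e=[70,38,-4] → .
  covered (13 px):
    . . . . . . .
    . . . . . . .
    . . . . X . .
    . . . X X . .
    . . X X X . .
    . X X X . . .
    . X X X . . .
    . . . X . . .
    . . . . . . .
    . . . . . . .

Result: "outside"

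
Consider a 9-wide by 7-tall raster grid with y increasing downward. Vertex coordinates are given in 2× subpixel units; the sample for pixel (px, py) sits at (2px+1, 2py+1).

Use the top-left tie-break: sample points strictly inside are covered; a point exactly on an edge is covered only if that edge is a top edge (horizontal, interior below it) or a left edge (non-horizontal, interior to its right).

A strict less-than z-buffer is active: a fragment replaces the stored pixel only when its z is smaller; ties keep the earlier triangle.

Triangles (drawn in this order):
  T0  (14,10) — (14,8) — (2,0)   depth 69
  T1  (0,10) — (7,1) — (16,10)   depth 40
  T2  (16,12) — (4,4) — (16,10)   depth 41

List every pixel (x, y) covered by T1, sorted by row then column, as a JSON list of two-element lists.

T0:
  2·area = 24  (B↔C swapped to make it positive)
  edge (14, 10)→(2, 0): d=(-12,-10) top-left  bias=+0
  edge (2, 0)→(14, 8): d=(12,8) right/bottom  bias=-1
  edge (14, 8)→(14, 10): d=(0,2) right/bottom  bias=-1
    (4,2)@(9, 5): e=[10,4,10] → #
    (5,2)@(11, 5): e=[30,-12,6] → ·
    (4,3)@(9, 7): e=[-14,28,10] → ·
    (5,3)@(11, 7): e=[6,12,6] → #
    (6,3)@(13, 7): e=[26,-4,2] → ·
    (5,4)@(11, 9): e=[-18,36,6] → ·
    (6,4)@(13, 9): e=[2,20,2] → #
    (7,4)@(15, 9): e=[22,4,-2] → ·
    (6,5)@(13, 11): e=[-22,44,2] → ·
  covered (3 px):
    · · · · · · · · ·
    · · · · · · · · ·
    · · · · # · · · ·
    · · · · · # · · ·
    · · · · · · # · ·
    · · · · · · · · ·
    · · · · · · · · ·
T1:
  2·area = 144
  edge (0, 10)→(7, 1): d=(7,-9) top-left  bias=+0
  edge (7, 1)→(16, 10): d=(9,9) right/bottom  bias=-1
  edge (16, 10)→(0, 10): d=(-16,0) right/bottom  bias=-1
    (3,0)@(7, 1): e=[0,0,144] → ·  [on edge]
    (3,1)@(7, 3): e=[14,18,112] → #
    (4,1)@(9, 3): e=[32,0,112] → ·  [on edge]
    (2,2)@(5, 5): e=[10,54,80] → #
    (4,2)@(9, 5): e=[46,18,80] → #
    (5,2)@(11, 5): e=[64,0,80] → ·  [on edge]
    (1,3)@(3, 7): e=[6,90,48] → #
    (5,3)@(11, 7): e=[78,18,48] → #
    (6,3)@(13, 7): e=[96,0,48] → ·  [on edge]
    (0,4)@(1, 9): e=[2,126,16] → #
    (6,4)@(13, 9): e=[110,18,16] → #
    (7,4)@(15, 9): e=[128,0,16] → ·  [on edge]
    (8,5)@(17, 11): e=[160,0,-16] → ·  [on edge]
  covered (16 px):
    · · · · · · · · ·
    · · · # · · · · ·
    · · # # # · · · ·
    · # # # # # · · ·
    # # # # # # # · ·
    · · · · · · · · ·
    · · · · · · · · ·
T2:
  2·area = 24
  edge (16, 12)→(4, 4): d=(-12,-8) top-left  bias=+0
  edge (4, 4)→(16, 10): d=(12,6) right/bottom  bias=-1
  edge (16, 10)→(16, 12): d=(0,2) right/bottom  bias=-1
    (4,3)@(9, 7): e=[4,6,14] → #
    (5,3)@(11, 7): e=[20,-6,10] → ·
    (4,4)@(9, 9): e=[-20,30,14] → ·
    (6,4)@(13, 9): e=[12,6,6] → #
    (7,4)@(15, 9): e=[28,-6,2] → ·
    (6,5)@(13, 11): e=[-12,30,6] → ·
    (7,5)@(15, 11): e=[4,18,2] → #
    (8,5)@(17, 11): e=[20,6,-2] → ·
    (7,6)@(15, 13): e=[-20,42,2] → ·
  covered (3 px):
    · · · · · · · · ·
    · · · · · · · · ·
    · · · · · · · · ·
    · · · · # · · · ·
    · · · · · · # · ·
    · · · · · · · # ·
    · · · · · · · · ·

Final: [[3,1],[2,2],[3,2],[4,2],[1,3],[2,3],[3,3],[4,3],[5,3],[0,4],[1,4],[2,4],[3,4],[4,4],[5,4],[6,4]]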